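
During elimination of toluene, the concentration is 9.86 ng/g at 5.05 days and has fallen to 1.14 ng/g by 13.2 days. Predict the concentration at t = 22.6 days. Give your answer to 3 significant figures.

0.0947 ng/g

Over Δt = 13.2 − 5.05 = 8.15 days, the level fell by a factor of 9.86/1.14 ≈ 8.6491.
n = log₂(8.6491) ≈ 3.1126 half-lives, so t½ = 8.15/3.1126 ≈ 2.6184 days.
From t = 13.2 to t = 22.6: 1.14 × (1/2)^((22.6−13.2)/2.6184) ≈ 0.094673 ng/g.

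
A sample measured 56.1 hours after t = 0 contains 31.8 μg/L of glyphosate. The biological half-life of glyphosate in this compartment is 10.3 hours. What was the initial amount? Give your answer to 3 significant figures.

Number of half-lives elapsed: n = 56.1/10.3 ≈ 5.4466.
A₀ = A × 2^n = 31.8 × 2^5.4466 = 31.8 × 43.61 ≈ 1386.8 μg/L.

1390 μg/L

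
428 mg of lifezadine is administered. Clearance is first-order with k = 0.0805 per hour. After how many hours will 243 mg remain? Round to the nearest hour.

7 hours

t½ = ln 2 / k = 0.69315 / 0.0805 ≈ 8.6105 hours.
Fraction remaining = 243/428 ≈ 0.56776.
n = log₂(428/243) = ln(1.7613)/ln 2 ≈ 0.81665 half-lives.
t = n × t½ = 0.81665 × 8.6105 ≈ 7.0318 hours.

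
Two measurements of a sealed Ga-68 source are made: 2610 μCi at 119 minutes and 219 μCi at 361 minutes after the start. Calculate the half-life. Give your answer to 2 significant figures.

Over Δt = 361 − 119 = 242 minutes, the level fell by a factor of 2610/219 ≈ 11.918.
n = log₂(11.918) ≈ 3.575 half-lives, so t½ = 242/3.575 ≈ 67.691 minutes.

68 minutes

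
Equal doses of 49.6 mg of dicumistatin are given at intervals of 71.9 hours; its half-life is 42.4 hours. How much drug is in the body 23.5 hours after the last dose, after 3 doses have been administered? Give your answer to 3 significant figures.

The 3 doses were given 167.3, 95.4, 23.5 hours ago.
Total = 49.6·(1/2)^(167.3/42.4) + 49.6·(1/2)^(95.4/42.4) + 49.6·(1/2)^(23.5/42.4)
      = 3.2188 + 10.427 + 33.778 ≈ 47.424 mg.

47.4 mg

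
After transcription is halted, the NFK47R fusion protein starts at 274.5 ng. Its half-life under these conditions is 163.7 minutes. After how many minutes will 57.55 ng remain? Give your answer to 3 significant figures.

369 minutes

Fraction remaining = 57.55/274.5 ≈ 0.20965.
n = log₂(274.5/57.55) = ln(4.7698)/ln 2 ≈ 2.2539 half-lives.
t = n × t½ = 2.2539 × 163.7 ≈ 368.97 minutes.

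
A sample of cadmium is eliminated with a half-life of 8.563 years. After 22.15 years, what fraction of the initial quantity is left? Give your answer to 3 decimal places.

n = 22.15/8.563 ≈ 2.5867 half-lives.
Fraction remaining = (1/2)^2.5867 ≈ 0.16646.

0.166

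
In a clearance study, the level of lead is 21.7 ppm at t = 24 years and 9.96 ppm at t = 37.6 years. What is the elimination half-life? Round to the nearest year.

12 years

Over Δt = 37.6 − 24 = 13.6 years, the level fell by a factor of 21.7/9.96 ≈ 2.1787.
n = log₂(2.1787) ≈ 1.1235 half-lives, so t½ = 13.6/1.1235 ≈ 12.105 years.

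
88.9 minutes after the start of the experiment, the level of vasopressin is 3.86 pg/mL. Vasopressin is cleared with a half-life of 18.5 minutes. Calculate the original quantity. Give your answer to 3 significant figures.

108 pg/mL

Number of half-lives elapsed: n = 88.9/18.5 ≈ 4.8054.
A₀ = A × 2^n = 3.86 × 2^4.8054 = 3.86 × 27.962 ≈ 107.93 pg/mL.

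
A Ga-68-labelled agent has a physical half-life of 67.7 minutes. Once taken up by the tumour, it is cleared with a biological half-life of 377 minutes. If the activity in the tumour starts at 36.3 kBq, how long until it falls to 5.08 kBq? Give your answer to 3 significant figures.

163 minutes

1/t_eff = 1/t_phys + 1/t_biol = 1/67.7 + 1/377 = 0.017424 per minute.
t_eff = 67.7 × 377 / (67.7 + 377) ≈ 57.394 minutes.
n = log₂(36.3/5.08) ≈ 2.8371; t = 2.8371 × 57.394 ≈ 162.83 minutes.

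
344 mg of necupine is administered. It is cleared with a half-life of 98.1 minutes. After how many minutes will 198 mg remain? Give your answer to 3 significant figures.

78.2 minutes

Fraction remaining = 198/344 ≈ 0.57558.
n = log₂(344/198) = ln(1.7374)/ln 2 ≈ 0.79691 half-lives.
t = n × t½ = 0.79691 × 98.1 ≈ 78.177 minutes.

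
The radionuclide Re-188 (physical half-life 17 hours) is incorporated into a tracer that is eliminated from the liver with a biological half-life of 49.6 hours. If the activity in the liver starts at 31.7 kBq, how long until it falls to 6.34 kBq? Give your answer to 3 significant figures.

29.4 hours

1/t_eff = 1/t_phys + 1/t_biol = 1/17 + 1/49.6 = 0.078985 per hour.
t_eff = 17 × 49.6 / (17 + 49.6) ≈ 12.661 hours.
n = log₂(31.7/6.34) ≈ 2.3219; t = 2.3219 × 12.661 ≈ 29.397 hours.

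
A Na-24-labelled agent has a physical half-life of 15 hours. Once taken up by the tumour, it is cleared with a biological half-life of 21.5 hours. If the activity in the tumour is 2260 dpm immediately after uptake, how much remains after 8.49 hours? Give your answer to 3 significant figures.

1160 dpm

1/t_eff = 1/t_phys + 1/t_biol = 1/15 + 1/21.5 = 0.11318 per hour.
t_eff = 15 × 21.5 / (15 + 21.5) ≈ 8.8356 hours.
Remaining = 2260 × (1/2)^(8.49/8.8356) = 2260 × (1/2)^0.96088 ≈ 1161.1 dpm.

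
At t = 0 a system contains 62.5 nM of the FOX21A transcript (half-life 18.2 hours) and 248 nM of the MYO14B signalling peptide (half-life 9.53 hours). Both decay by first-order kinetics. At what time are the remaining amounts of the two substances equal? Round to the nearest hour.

40 hours

Set 62.5·(1/2)^(t/18.2) = 248·(1/2)^(t/9.53).
Taking log₂: log₂(62.5/248) = t·(1/18.2 − 1/9.53).
log₂(0.25202) = -1.9884; 1/18.2 − 1/9.53 = -0.049987.
t = -1.9884 / -0.049987 ≈ 39.779 hours.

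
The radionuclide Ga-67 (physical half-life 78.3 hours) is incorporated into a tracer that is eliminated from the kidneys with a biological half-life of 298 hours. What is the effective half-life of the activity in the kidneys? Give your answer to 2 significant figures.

1/t_eff = 1/t_phys + 1/t_biol = 1/78.3 + 1/298 = 0.016127 per hour.
t_eff = 78.3 × 298 / (78.3 + 298) ≈ 62.007 hours.

62 hours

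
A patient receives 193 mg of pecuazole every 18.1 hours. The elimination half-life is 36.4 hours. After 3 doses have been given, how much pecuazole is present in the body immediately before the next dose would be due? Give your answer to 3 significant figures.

The 3 doses were given 54.3, 36.2, 18.1 hours ago.
Total = 193·(1/2)^(54.3/36.4) + 193·(1/2)^(36.2/36.4) + 193·(1/2)^(18.1/36.4)
      = 68.627 + 96.868 + 136.73 ≈ 302.23 mg.

302 mg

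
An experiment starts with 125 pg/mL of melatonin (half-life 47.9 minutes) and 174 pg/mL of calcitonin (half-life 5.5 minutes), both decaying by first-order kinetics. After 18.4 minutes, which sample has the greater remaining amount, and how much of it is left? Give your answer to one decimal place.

melatonin: 125 × (1/2)^0.38413 ≈ 95.78 pg/mL.
calcitonin: 174 × (1/2)^3.3455 ≈ 17.119 pg/mL.
Melatonin has more remaining, at ≈ 95.78 pg/mL.

melatonin, 95.8 pg/mL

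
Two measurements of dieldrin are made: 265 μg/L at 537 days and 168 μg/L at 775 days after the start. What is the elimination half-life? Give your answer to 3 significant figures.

Over Δt = 775 − 537 = 238 days, the level fell by a factor of 265/168 ≈ 1.5774.
n = log₂(1.5774) ≈ 0.65753 half-lives, so t½ = 238/0.65753 ≈ 361.96 days.

362 days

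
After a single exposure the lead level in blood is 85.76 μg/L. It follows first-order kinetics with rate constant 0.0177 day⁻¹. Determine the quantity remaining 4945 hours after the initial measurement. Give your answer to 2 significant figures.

t½ = ln 2 / λ = 0.69315 / 0.0177 ≈ 39.161 days.
Convert the elapsed time: 4945 hours = 206.042 days.
Number of half-lives: n = 206.042/39.161 ≈ 5.2614.
Remaining = 85.76 × (1/2)^5.2614 = 85.76 × 0.026071 ≈ 2.2358 μg/L.

2.2 μg/L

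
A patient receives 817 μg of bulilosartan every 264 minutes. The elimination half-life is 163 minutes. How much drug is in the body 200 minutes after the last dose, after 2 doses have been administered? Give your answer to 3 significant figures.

The 2 doses were given 464, 200 minutes ago.
Total = 817·(1/2)^(464/163) + 817·(1/2)^(200/163)
      = 113.58 + 349.03 ≈ 462.61 μg.

463 μg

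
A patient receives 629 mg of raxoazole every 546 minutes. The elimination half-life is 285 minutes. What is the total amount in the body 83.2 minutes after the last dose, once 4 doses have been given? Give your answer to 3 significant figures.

696 mg

The 4 doses were given 1721.2, 1175.2, 629.2, 83.2 minutes ago.
Total = 629·(1/2)^(1721.2/285) + 629·(1/2)^(1175.2/285) + 629·(1/2)^(629.2/285) + 629·(1/2)^(83.2/285)
      = 9.564 + 36.087 + 136.16 + 513.77 ≈ 695.59 mg.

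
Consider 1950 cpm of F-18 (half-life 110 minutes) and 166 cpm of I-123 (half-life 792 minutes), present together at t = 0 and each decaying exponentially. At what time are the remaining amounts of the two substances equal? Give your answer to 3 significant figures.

Set 1950·(1/2)^(t/110) = 166·(1/2)^(t/792).
Taking log₂: log₂(1950/166) = t·(1/110 − 1/792).
log₂(11.747) = 3.5542; 1/110 − 1/792 = 0.0078283.
t = 3.5542 / 0.0078283 ≈ 454.02 minutes.

454 minutes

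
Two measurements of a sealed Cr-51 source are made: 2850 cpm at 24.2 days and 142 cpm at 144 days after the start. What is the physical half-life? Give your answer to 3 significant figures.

Over Δt = 144 − 24.2 = 119.8 days, the level fell by a factor of 2850/142 ≈ 20.07.
n = log₂(20.07) ≈ 4.327 half-lives, so t½ = 119.8/4.327 ≈ 27.687 days.

27.7 days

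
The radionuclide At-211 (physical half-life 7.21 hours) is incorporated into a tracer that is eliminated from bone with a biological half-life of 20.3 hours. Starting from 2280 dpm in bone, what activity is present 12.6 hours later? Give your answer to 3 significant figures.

442 dpm

1/t_eff = 1/t_phys + 1/t_biol = 1/7.21 + 1/20.3 = 0.18796 per hour.
t_eff = 7.21 × 20.3 / (7.21 + 20.3) ≈ 5.3204 hours.
Remaining = 2280 × (1/2)^(12.6/5.3204) = 2280 × (1/2)^2.3683 ≈ 441.59 dpm.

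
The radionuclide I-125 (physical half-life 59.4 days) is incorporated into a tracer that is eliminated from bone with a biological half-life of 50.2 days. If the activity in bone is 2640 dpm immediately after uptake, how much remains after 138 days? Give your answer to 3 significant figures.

1/t_eff = 1/t_phys + 1/t_biol = 1/59.4 + 1/50.2 = 0.036755 per day.
t_eff = 59.4 × 50.2 / (59.4 + 50.2) ≈ 27.207 days.
Remaining = 2640 × (1/2)^(138/27.207) = 2640 × (1/2)^5.0722 ≈ 78.471 dpm.

78.5 dpm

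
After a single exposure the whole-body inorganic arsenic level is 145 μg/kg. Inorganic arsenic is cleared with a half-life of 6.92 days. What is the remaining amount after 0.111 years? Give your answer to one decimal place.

2.5 μg/kg

Convert the elapsed time: 0.111 years = 40.515 days.
Number of half-lives: n = 40.515/6.92 ≈ 5.8548.
Remaining = 145 × (1/2)^5.8548 = 145 × 0.01728 ≈ 2.5056 μg/kg.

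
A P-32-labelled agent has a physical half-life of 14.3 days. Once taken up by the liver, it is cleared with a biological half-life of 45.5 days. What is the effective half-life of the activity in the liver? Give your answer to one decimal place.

10.9 days

1/t_eff = 1/t_phys + 1/t_biol = 1/14.3 + 1/45.5 = 0.091908 per day.
t_eff = 14.3 × 45.5 / (14.3 + 45.5) ≈ 10.88 days.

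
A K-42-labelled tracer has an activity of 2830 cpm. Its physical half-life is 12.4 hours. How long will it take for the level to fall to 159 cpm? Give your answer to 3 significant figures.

51.5 hours

Fraction remaining = 159/2830 ≈ 0.056184.
n = log₂(2830/159) = ln(17.799)/ln 2 ≈ 4.1537 half-lives.
t = n × t½ = 4.1537 × 12.4 ≈ 51.506 hours.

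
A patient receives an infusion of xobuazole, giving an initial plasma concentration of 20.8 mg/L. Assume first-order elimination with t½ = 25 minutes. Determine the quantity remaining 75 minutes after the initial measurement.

Elapsed time is 3 half-lives (75/25).
Each half-life halves the amount: 20.8 × (1/2)^3 = 20.8/8 = 2.6 mg/L.

2.6 mg/L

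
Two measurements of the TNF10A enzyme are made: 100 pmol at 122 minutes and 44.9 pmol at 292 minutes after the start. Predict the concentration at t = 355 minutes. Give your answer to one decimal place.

33.4 pmol

Over Δt = 292 − 122 = 170 minutes, the level fell by a factor of 100/44.9 ≈ 2.2272.
n = log₂(2.2272) ≈ 1.1552 half-lives, so t½ = 170/1.1552 ≈ 147.16 minutes.
From t = 292 to t = 355: 44.9 × (1/2)^((355−292)/147.16) ≈ 33.371 pmol.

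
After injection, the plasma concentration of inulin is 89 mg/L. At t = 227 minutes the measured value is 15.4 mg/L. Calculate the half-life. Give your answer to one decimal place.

A/A₀ = 15.4/89 ≈ 0.17303.
n = log₂(5.7792) ≈ 2.5309 half-lives elapsed in 227 minutes.
t½ = 227/2.5309 ≈ 89.692 minutes.

89.7 minutes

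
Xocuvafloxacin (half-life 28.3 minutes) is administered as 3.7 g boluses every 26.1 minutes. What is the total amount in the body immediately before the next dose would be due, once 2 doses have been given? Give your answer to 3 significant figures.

2.98 g

The 2 doses were given 52.2, 26.1 minutes ago.
Total = 3.7·(1/2)^(52.2/28.3) + 3.7·(1/2)^(26.1/28.3)
      = 1.0303 + 1.9524 ≈ 2.9827 g.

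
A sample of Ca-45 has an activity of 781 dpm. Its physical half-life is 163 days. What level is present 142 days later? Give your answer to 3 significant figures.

Number of half-lives: n = 142/163 ≈ 0.87117.
Remaining = 781 × (1/2)^0.87117 = 781 × 0.5467 ≈ 426.98 dpm.

427 dpm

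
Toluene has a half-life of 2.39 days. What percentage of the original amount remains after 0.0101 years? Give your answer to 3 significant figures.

0.0101 years = 3.6865 days.
n = 3.6865/2.39 ≈ 1.5425 half-lives.
Fraction remaining = (1/2)^1.5425 ≈ 0.3433, i.e. 34.33%.

34.3%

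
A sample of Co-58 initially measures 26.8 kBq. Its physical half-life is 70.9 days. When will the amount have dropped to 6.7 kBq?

141.8 days

6.7/26.8 = 1/4, so 2 half-lives have elapsed.
t = 2 × 70.9 = 141.8 days.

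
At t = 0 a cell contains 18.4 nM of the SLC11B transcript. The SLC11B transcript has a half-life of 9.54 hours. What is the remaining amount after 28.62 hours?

2.3 nM

Elapsed time is 3 half-lives (28.62/9.54).
Each half-life halves the amount: 18.4 × (1/2)^3 = 18.4/8 = 2.3 nM.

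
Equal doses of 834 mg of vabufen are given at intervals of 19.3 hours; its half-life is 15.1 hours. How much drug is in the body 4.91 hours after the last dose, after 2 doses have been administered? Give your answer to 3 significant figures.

940 mg

The 2 doses were given 24.21, 4.91 hours ago.
Total = 834·(1/2)^(24.21/15.1) + 834·(1/2)^(4.91/15.1)
      = 274.49 + 665.7 ≈ 940.19 mg.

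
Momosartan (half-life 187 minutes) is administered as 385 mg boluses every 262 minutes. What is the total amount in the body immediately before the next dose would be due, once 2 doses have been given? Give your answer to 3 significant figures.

The 2 doses were given 524, 262 minutes ago.
Total = 385·(1/2)^(524/187) + 385·(1/2)^(262/187)
      = 55.199 + 145.78 ≈ 200.98 mg.

201 mg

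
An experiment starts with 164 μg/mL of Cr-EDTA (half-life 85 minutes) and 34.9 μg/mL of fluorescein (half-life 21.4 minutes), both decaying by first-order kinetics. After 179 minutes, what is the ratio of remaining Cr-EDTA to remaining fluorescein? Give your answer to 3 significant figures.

Cr-EDTA: 164 × (1/2)^(179/85) = 164 × (1/2)^2.1059 ≈ 38.099 μg/mL.
fluorescein: 34.9 × (1/2)^(179/21.4) = 34.9 × (1/2)^8.3645 ≈ 0.10589 μg/mL.
Ratio ≈ 38.099 / 0.10589 ≈ 359.79.

360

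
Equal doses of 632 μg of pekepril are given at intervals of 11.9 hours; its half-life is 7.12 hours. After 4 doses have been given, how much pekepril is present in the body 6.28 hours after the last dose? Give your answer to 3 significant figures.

The 4 doses were given 41.98, 30.08, 18.18, 6.28 hours ago.
Total = 632·(1/2)^(41.98/7.12) + 632·(1/2)^(30.08/7.12) + 632·(1/2)^(18.18/7.12) + 632·(1/2)^(6.28/7.12)
      = 10.613 + 33.803 + 107.67 + 342.93 ≈ 495.01 μg.

495 μg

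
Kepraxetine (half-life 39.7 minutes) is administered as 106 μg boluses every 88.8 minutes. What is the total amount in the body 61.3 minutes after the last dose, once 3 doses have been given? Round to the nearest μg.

The 3 doses were given 238.9, 150.1, 61.3 minutes ago.
Total = 106·(1/2)^(238.9/39.7) + 106·(1/2)^(150.1/39.7) + 106·(1/2)^(61.3/39.7)
      = 1.6361 + 7.7118 + 36.349 ≈ 45.697 μg.

46 μg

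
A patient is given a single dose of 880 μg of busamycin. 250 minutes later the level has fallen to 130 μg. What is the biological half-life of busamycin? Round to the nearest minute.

91 minutes

A/A₀ = 130/880 ≈ 0.14773.
n = log₂(6.7692) ≈ 2.759 half-lives elapsed in 250 minutes.
t½ = 250/2.759 ≈ 90.613 minutes.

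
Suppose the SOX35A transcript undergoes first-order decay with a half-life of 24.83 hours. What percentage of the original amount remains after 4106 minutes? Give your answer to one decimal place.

4106 minutes = 68.4333 hours.
n = 68.4333/24.83 ≈ 2.7561 half-lives.
Fraction remaining = (1/2)^2.7561 ≈ 0.14803, i.e. 14.803%.

14.8%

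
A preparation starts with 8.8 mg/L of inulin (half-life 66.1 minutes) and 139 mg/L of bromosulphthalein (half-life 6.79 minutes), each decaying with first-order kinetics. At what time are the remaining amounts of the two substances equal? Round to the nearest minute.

Set 8.8·(1/2)^(t/66.1) = 139·(1/2)^(t/6.79).
Taking log₂: log₂(8.8/139) = t·(1/66.1 − 1/6.79).
log₂(0.063309) = -3.9814; 1/66.1 − 1/6.79 = -0.13215.
t = -3.9814 / -0.13215 ≈ 30.129 minutes.

30 minutes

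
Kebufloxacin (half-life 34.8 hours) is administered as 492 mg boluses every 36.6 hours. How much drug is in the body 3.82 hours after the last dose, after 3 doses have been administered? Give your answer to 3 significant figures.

782 mg

The 3 doses were given 77.02, 40.42, 3.82 hours ago.
Total = 492·(1/2)^(77.02/34.8) + 492·(1/2)^(40.42/34.8) + 492·(1/2)^(3.82/34.8)
      = 106.1 + 219.95 + 455.95 ≈ 782 mg.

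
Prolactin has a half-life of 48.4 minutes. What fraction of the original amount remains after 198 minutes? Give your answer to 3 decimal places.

0.059

n = 198/48.4 ≈ 4.0909 half-lives.
Fraction remaining = (1/2)^4.0909 ≈ 0.058683.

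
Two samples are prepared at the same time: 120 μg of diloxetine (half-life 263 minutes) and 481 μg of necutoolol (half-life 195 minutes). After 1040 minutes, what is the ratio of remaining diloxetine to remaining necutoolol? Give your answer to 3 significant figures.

diloxetine: 120 × (1/2)^(1040/263) = 120 × (1/2)^3.9544 ≈ 7.741 μg.
necutoolol: 481 × (1/2)^(1040/195) = 481 × (1/2)^5.3333 ≈ 11.93 μg.
Ratio ≈ 7.741 / 11.93 ≈ 0.64885.

0.649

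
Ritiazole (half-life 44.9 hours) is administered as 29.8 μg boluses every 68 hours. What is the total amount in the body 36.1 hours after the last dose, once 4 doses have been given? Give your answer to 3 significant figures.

The 4 doses were given 240.1, 172.1, 104.1, 36.1 hours ago.
Total = 29.8·(1/2)^(240.1/44.9) + 29.8·(1/2)^(172.1/44.9) + 29.8·(1/2)^(104.1/44.9) + 29.8·(1/2)^(36.1/44.9)
      = 0.73194 + 2.0911 + 5.9742 + 17.068 ≈ 25.865 μg.

25.9 μg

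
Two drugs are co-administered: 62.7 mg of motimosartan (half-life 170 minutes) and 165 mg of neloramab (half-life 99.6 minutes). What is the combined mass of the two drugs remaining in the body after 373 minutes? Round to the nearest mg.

motimosartan: 62.7 × (1/2)^(373/170) = 62.7 × (1/2)^2.1941 ≈ 13.702 mg.
neloramab: 165 × (1/2)^(373/99.6) = 165 × (1/2)^3.745 ≈ 12.306 mg.
Total = 13.702 + 12.306 ≈ 26.008 mg.

26 mg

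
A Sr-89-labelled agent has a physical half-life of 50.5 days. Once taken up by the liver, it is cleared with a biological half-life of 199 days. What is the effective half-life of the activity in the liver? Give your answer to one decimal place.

40.3 days

1/t_eff = 1/t_phys + 1/t_biol = 1/50.5 + 1/199 = 0.024827 per day.
t_eff = 50.5 × 199 / (50.5 + 199) ≈ 40.279 days.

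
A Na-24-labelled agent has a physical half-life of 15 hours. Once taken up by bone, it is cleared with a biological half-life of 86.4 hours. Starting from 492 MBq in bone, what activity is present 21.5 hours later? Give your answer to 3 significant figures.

1/t_eff = 1/t_phys + 1/t_biol = 1/15 + 1/86.4 = 0.078241 per hour.
t_eff = 15 × 86.4 / (15 + 86.4) ≈ 12.781 hours.
Remaining = 492 × (1/2)^(21.5/12.781) = 492 × (1/2)^1.6822 ≈ 153.31 MBq.

153 MBq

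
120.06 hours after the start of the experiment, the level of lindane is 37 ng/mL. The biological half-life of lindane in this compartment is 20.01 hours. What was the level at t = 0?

2368 ng/mL

Number of half-lives elapsed: n = 120.06/20.01 ≈ 6.
A₀ = A × 2^n = 37 × 2^6 = 37 × 64 ≈ 2368 ng/mL.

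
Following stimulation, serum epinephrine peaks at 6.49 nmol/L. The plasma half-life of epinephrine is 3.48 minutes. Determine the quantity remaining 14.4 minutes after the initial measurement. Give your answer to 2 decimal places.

0.37 nmol/L

Number of half-lives: n = 14.4/3.48 ≈ 4.1379.
Remaining = 6.49 × (1/2)^4.1379 = 6.49 × 0.056801 ≈ 0.36864 nmol/L.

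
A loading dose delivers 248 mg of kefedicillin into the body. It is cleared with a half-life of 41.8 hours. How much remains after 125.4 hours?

Elapsed time is 3 half-lives (125.4/41.8).
Each half-life halves the amount: 248 × (1/2)^3 = 248/8 = 31 mg.

31 mg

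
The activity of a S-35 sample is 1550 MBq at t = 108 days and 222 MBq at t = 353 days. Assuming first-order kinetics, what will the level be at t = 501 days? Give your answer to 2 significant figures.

69 MBq

Over Δt = 353 − 108 = 245 days, the level fell by a factor of 1550/222 ≈ 6.982.
n = log₂(6.982) ≈ 2.8036 half-lives, so t½ = 245/2.8036 ≈ 87.387 days.
From t = 353 to t = 501: 222 × (1/2)^((501−353)/87.387) ≈ 68.631 MBq.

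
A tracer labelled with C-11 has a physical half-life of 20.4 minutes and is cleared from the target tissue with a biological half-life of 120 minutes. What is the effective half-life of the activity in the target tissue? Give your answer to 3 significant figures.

1/t_eff = 1/t_phys + 1/t_biol = 1/20.4 + 1/120 = 0.057353 per minute.
t_eff = 20.4 × 120 / (20.4 + 120) ≈ 17.436 minutes.

17.4 minutes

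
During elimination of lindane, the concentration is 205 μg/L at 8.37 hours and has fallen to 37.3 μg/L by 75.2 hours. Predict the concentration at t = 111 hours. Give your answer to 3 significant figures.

15.0 μg/L

Over Δt = 75.2 − 8.37 = 66.83 hours, the level fell by a factor of 205/37.3 ≈ 5.496.
n = log₂(5.496) ≈ 2.4584 half-lives, so t½ = 66.83/2.4584 ≈ 27.185 hours.
From t = 75.2 to t = 111: 37.3 × (1/2)^((111−75.2)/27.185) ≈ 14.972 μg/L.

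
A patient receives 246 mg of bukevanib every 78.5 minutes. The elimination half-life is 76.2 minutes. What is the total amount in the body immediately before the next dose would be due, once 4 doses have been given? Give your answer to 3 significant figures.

222 mg

The 4 doses were given 314, 235.5, 157, 78.5 minutes ago.
Total = 246·(1/2)^(314/76.2) + 246·(1/2)^(235.5/76.2) + 246·(1/2)^(157/76.2) + 246·(1/2)^(78.5/76.2)
      = 14.141 + 28.879 + 58.98 + 120.45 ≈ 222.45 mg.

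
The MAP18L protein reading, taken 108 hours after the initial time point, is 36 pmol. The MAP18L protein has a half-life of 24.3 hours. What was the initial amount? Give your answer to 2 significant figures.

780 pmol

Number of half-lives elapsed: n = 108/24.3 ≈ 4.4444.
A₀ = A × 2^n = 36 × 2^4.4444 = 36 × 21.773 ≈ 783.82 pmol.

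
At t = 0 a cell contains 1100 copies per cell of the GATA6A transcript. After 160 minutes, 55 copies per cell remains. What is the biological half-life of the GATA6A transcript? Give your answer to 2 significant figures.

A/A₀ = 55/1100 ≈ 0.05.
n = log₂(20) ≈ 4.3219 half-lives elapsed in 160 minutes.
t½ = 160/4.3219 ≈ 37.021 minutes.

37 minutes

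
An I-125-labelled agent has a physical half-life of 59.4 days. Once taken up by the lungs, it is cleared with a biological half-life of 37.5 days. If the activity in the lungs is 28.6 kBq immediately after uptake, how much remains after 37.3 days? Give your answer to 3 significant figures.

1/t_eff = 1/t_phys + 1/t_biol = 1/59.4 + 1/37.5 = 0.043502 per day.
t_eff = 59.4 × 37.5 / (59.4 + 37.5) ≈ 22.988 days.
Remaining = 28.6 × (1/2)^(37.3/22.988) = 28.6 × (1/2)^1.6226 ≈ 9.2878 kBq.

9.29 kBq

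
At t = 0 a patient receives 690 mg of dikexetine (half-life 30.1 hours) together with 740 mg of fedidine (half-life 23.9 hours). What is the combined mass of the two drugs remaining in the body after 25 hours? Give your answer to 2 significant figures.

dikexetine: 690 × (1/2)^(25/30.1) = 690 × (1/2)^0.83056 ≈ 387.99 mg.
fedidine: 740 × (1/2)^(25/23.9) = 740 × (1/2)^1.046 ≈ 358.38 mg.
Total = 387.99 + 358.38 ≈ 746.38 mg.

750 mg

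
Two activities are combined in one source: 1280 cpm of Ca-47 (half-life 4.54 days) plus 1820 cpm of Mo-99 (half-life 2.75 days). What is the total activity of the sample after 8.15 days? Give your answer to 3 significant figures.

Ca-47: 1280 × (1/2)^(8.15/4.54) = 1280 × (1/2)^1.7952 ≈ 368.82 cpm.
Mo-99: 1820 × (1/2)^(8.15/2.75) = 1820 × (1/2)^2.9636 ≈ 233.31 cpm.
Total = 368.82 + 233.31 ≈ 602.13 cpm.

602 cpm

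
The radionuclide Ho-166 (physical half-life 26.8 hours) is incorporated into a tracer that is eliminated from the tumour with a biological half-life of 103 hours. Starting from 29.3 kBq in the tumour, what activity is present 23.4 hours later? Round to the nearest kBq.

14 kBq

1/t_eff = 1/t_phys + 1/t_biol = 1/26.8 + 1/103 = 0.047022 per hour.
t_eff = 26.8 × 103 / (26.8 + 103) ≈ 21.267 hours.
Remaining = 29.3 × (1/2)^(23.4/21.267) = 29.3 × (1/2)^1.1003 ≈ 13.666 kBq.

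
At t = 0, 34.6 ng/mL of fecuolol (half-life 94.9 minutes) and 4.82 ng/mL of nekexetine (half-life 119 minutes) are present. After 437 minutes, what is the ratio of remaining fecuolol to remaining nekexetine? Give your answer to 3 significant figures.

fecuolol: 34.6 × (1/2)^(437/94.9) = 34.6 × (1/2)^4.6048 ≈ 1.4219 ng/mL.
nekexetine: 4.82 × (1/2)^(437/119) = 4.82 × (1/2)^3.6723 ≈ 0.37808 ng/mL.
Ratio ≈ 1.4219 / 0.37808 ≈ 3.7609.

3.76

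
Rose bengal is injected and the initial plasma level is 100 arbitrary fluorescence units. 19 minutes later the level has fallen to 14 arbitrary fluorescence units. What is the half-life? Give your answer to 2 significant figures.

6.7 minutes

A/A₀ = 14/100 ≈ 0.14.
n = log₂(7.1429) ≈ 2.8365 half-lives elapsed in 19 minutes.
t½ = 19/2.8365 ≈ 6.6984 minutes.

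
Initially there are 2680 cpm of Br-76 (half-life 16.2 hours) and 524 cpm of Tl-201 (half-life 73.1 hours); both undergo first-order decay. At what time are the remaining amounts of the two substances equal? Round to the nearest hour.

49 hours

Set 2680·(1/2)^(t/16.2) = 524·(1/2)^(t/73.1).
Taking log₂: log₂(2680/524) = t·(1/16.2 − 1/73.1).
log₂(5.1145) = 2.3546; 1/16.2 − 1/73.1 = 0.048049.
t = 2.3546 / 0.048049 ≈ 49.005 hours.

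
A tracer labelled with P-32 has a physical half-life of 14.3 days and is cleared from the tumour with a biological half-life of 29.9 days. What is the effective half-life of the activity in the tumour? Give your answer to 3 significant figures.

1/t_eff = 1/t_phys + 1/t_biol = 1/14.3 + 1/29.9 = 0.10337 per day.
t_eff = 14.3 × 29.9 / (14.3 + 29.9) ≈ 9.6735 days.

9.67 days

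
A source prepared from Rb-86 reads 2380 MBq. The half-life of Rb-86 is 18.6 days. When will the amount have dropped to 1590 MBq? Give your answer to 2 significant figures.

11 days

Fraction remaining = 1590/2380 ≈ 0.66807.
n = log₂(2380/1590) = ln(1.4969)/ln 2 ≈ 0.58193 half-lives.
t = n × t½ = 0.58193 × 18.6 ≈ 10.824 days.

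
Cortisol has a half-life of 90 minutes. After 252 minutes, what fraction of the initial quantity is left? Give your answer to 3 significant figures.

0.144

n = 252/90 ≈ 2.8 half-lives.
Fraction remaining = (1/2)^2.8 ≈ 0.14359.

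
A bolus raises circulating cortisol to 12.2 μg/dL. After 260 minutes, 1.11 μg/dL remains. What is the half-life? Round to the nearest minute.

A/A₀ = 1.11/12.2 ≈ 0.090984.
n = log₂(10.991) ≈ 3.4582 half-lives elapsed in 260 minutes.
t½ = 260/3.4582 ≈ 75.183 minutes.

75 minutes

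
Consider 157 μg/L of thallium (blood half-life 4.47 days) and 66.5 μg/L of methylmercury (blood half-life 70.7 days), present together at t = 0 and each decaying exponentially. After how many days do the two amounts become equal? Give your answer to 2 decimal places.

5.91 days

Set 157·(1/2)^(t/4.47) = 66.5·(1/2)^(t/70.7).
Taking log₂: log₂(157/66.5) = t·(1/4.47 − 1/70.7).
log₂(2.3609) = 1.2393; 1/4.47 − 1/70.7 = 0.20957.
t = 1.2393 / 0.20957 ≈ 5.9137 days.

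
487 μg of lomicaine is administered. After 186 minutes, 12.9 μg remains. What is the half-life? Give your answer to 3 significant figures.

35.5 minutes

A/A₀ = 12.9/487 ≈ 0.026489.
n = log₂(37.752) ≈ 5.2385 half-lives elapsed in 186 minutes.
t½ = 186/5.2385 ≈ 35.506 minutes.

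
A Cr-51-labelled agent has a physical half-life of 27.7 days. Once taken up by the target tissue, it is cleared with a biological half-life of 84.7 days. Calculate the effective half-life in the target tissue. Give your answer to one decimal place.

20.9 days

1/t_eff = 1/t_phys + 1/t_biol = 1/27.7 + 1/84.7 = 0.047907 per day.
t_eff = 27.7 × 84.7 / (27.7 + 84.7) ≈ 20.874 days.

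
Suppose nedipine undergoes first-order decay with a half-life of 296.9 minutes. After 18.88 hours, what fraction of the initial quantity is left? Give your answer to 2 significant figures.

18.88 hours = 1132.8 minutes.
n = 1132.8/296.9 ≈ 3.8154 half-lives.
Fraction remaining = (1/2)^3.8154 ≈ 0.07103.

0.071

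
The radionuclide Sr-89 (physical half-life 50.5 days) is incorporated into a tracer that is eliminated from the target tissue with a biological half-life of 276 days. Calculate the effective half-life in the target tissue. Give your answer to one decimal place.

42.7 days

1/t_eff = 1/t_phys + 1/t_biol = 1/50.5 + 1/276 = 0.023425 per day.
t_eff = 50.5 × 276 / (50.5 + 276) ≈ 42.689 days.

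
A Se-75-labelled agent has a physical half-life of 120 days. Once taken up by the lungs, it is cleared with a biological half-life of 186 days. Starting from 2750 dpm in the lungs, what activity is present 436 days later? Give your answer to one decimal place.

43.6 dpm

1/t_eff = 1/t_phys + 1/t_biol = 1/120 + 1/186 = 0.01371 per day.
t_eff = 120 × 186 / (120 + 186) ≈ 72.941 days.
Remaining = 2750 × (1/2)^(436/72.941) = 2750 × (1/2)^5.9774 ≈ 43.647 dpm.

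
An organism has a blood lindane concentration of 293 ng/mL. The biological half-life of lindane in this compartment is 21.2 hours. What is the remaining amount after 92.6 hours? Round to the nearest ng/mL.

Number of half-lives: n = 92.6/21.2 ≈ 4.3679.
Remaining = 293 × (1/2)^4.3679 = 293 × 0.048431 ≈ 14.19 ng/mL.

14 ng/mL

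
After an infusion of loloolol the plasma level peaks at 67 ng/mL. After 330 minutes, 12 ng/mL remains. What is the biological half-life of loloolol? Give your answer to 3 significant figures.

133 minutes

A/A₀ = 12/67 ≈ 0.1791.
n = log₂(5.5833) ≈ 2.4811 half-lives elapsed in 330 minutes.
t½ = 330/2.4811 ≈ 133 minutes.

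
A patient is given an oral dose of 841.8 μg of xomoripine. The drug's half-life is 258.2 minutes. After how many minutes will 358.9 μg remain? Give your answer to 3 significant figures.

318 minutes

Fraction remaining = 358.9/841.8 ≈ 0.42635.
n = log₂(841.8/358.9) = ln(2.3455)/ln 2 ≈ 1.2299 half-lives.
t = n × t½ = 1.2299 × 258.2 ≈ 317.56 minutes.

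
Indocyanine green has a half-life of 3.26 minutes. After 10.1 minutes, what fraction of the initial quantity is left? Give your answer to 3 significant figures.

n = 10.1/3.26 ≈ 3.0982 half-lives.
Fraction remaining = (1/2)^3.0982 ≈ 0.11678.

0.117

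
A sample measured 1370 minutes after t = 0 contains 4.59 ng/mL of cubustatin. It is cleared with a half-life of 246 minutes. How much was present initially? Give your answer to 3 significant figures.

218 ng/mL

Number of half-lives elapsed: n = 1370/246 ≈ 5.5691.
A₀ = A × 2^n = 4.59 × 2^5.5691 = 4.59 × 47.475 ≈ 217.91 ng/mL.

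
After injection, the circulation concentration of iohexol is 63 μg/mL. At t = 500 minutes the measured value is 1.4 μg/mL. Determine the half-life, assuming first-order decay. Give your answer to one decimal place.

A/A₀ = 1.4/63 ≈ 0.022222.
n = log₂(45) ≈ 5.4919 half-lives elapsed in 500 minutes.
t½ = 500/5.4919 ≈ 91.044 minutes.

91.0 minutes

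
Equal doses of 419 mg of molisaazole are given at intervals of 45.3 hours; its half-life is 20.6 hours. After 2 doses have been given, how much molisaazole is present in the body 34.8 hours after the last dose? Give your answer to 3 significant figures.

158 mg

The 2 doses were given 80.1, 34.8 hours ago.
Total = 419·(1/2)^(80.1/20.6) + 419·(1/2)^(34.8/20.6)
      = 28.295 + 129.92 ≈ 158.22 mg.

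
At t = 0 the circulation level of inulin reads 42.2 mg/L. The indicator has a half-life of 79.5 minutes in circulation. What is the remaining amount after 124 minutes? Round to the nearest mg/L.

Number of half-lives: n = 124/79.5 ≈ 1.5597.
Remaining = 42.2 × (1/2)^1.5597 = 42.2 × 0.33921 ≈ 14.315 mg/L.

14 mg/L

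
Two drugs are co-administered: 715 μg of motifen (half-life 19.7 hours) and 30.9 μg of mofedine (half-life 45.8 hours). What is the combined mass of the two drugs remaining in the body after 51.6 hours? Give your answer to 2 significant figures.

motifen: 715 × (1/2)^(51.6/19.7) = 715 × (1/2)^2.6193 ≈ 116.36 μg.
mofedine: 30.9 × (1/2)^(51.6/45.8) = 30.9 × (1/2)^1.1266 ≈ 14.152 μg.
Total = 116.36 + 14.152 ≈ 130.52 μg.

130 μg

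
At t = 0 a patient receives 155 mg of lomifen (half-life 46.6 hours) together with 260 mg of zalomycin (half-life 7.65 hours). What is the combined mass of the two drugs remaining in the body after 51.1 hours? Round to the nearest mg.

lomifen: 155 × (1/2)^(51.1/46.6) = 155 × (1/2)^1.0966 ≈ 72.482 mg.
zalomycin: 260 × (1/2)^(51.1/7.65) = 260 × (1/2)^6.6797 ≈ 2.5361 mg.
Total = 72.482 + 2.5361 ≈ 75.018 mg.

75 mg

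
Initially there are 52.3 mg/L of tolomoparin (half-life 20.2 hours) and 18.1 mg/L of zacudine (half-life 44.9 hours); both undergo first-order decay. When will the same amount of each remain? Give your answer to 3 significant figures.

Set 52.3·(1/2)^(t/20.2) = 18.1·(1/2)^(t/44.9).
Taking log₂: log₂(52.3/18.1) = t·(1/20.2 − 1/44.9).
log₂(2.8895) = 1.5308; 1/20.2 − 1/44.9 = 0.027233.
t = 1.5308 / 0.027233 ≈ 56.212 hours.

56.2 hours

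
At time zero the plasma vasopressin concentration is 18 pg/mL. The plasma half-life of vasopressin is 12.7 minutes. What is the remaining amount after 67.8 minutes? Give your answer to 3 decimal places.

Number of half-lives: n = 67.8/12.7 ≈ 5.3386.
Remaining = 18 × (1/2)^5.3386 = 18 × 0.024713 ≈ 0.44484 pg/mL.

0.445 pg/mL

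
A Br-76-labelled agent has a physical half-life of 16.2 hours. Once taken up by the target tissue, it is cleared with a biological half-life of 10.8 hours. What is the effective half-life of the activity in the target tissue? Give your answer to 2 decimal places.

1/t_eff = 1/t_phys + 1/t_biol = 1/16.2 + 1/10.8 = 0.15432 per hour.
t_eff = 16.2 × 10.8 / (16.2 + 10.8) ≈ 6.48 hours.

6.48 hours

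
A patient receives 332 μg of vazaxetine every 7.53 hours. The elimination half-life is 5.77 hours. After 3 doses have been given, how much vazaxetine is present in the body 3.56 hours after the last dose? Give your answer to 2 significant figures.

The 3 doses were given 18.62, 11.09, 3.56 hours ago.
Total = 332·(1/2)^(18.62/5.77) + 332·(1/2)^(11.09/5.77) + 332·(1/2)^(3.56/5.77)
      = 35.457 + 87.61 + 216.47 ≈ 339.54 μg.

340 μg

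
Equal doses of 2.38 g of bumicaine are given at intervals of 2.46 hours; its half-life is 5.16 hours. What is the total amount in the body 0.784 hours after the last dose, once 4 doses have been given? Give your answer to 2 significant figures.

The 4 doses were given 8.164, 5.704, 3.244, 0.784 hours ago.
Total = 2.38·(1/2)^(8.164/5.16) + 2.38·(1/2)^(5.704/5.16) + 2.38·(1/2)^(3.244/5.16) + 2.38·(1/2)^(0.784/5.16)
      = 0.79487 + 1.1061 + 1.5393 + 2.1421 ≈ 5.5824 g.

5.6 g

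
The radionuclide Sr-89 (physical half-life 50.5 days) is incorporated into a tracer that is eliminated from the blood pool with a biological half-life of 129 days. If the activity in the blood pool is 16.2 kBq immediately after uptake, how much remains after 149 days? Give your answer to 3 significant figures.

1/t_eff = 1/t_phys + 1/t_biol = 1/50.5 + 1/129 = 0.027554 per day.
t_eff = 50.5 × 129 / (50.5 + 129) ≈ 36.292 days.
Remaining = 16.2 × (1/2)^(149/36.292) = 16.2 × (1/2)^4.1055 ≈ 0.94108 kBq.

0.941 kBq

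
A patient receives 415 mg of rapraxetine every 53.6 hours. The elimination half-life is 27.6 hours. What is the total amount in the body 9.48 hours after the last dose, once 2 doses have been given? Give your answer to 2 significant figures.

The 2 doses were given 63.08, 9.48 hours ago.
Total = 415·(1/2)^(63.08/27.6) + 415·(1/2)^(9.48/27.6)
      = 85.122 + 327.08 ≈ 412.2 mg.

410 mg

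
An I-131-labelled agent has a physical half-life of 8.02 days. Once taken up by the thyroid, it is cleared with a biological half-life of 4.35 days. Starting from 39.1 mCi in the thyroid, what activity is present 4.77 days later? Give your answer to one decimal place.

12.1 mCi

1/t_eff = 1/t_phys + 1/t_biol = 1/8.02 + 1/4.35 = 0.35457 per day.
t_eff = 8.02 × 4.35 / (8.02 + 4.35) ≈ 2.8203 days.
Remaining = 39.1 × (1/2)^(4.77/2.8203) = 39.1 × (1/2)^1.6913 ≈ 12.107 mCi.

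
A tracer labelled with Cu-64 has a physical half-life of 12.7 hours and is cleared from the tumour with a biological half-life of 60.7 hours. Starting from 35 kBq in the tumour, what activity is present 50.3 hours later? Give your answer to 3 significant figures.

1.27 kBq

1/t_eff = 1/t_phys + 1/t_biol = 1/12.7 + 1/60.7 = 0.095215 per hour.
t_eff = 12.7 × 60.7 / (12.7 + 60.7) ≈ 10.503 hours.
Remaining = 35 × (1/2)^(50.3/10.503) = 35 × (1/2)^4.7893 ≈ 1.2657 kBq.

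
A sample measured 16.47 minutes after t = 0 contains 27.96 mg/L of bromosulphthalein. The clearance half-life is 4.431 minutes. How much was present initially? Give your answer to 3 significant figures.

368 mg/L

Number of half-lives elapsed: n = 16.47/4.431 ≈ 3.717.
A₀ = A × 2^n = 27.96 × 2^3.717 = 27.96 × 13.15 ≈ 367.67 mg/L.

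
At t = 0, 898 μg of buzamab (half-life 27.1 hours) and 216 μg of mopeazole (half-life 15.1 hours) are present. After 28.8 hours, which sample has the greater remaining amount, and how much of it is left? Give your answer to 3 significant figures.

buzamab: 898 × (1/2)^1.0627 ≈ 429.9 μg.
mopeazole: 216 × (1/2)^1.9073 ≈ 57.584 μg.
Buzamab has more remaining, at ≈ 429.9 μg.

buzamab, 430 μg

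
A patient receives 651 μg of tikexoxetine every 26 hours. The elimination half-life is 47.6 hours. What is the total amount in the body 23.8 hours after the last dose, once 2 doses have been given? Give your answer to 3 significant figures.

776 μg

The 2 doses were given 49.8, 23.8 hours ago.
Total = 651·(1/2)^(49.8/47.6) + 651·(1/2)^(23.8/47.6)
      = 315.24 + 460.33 ≈ 775.56 μg.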